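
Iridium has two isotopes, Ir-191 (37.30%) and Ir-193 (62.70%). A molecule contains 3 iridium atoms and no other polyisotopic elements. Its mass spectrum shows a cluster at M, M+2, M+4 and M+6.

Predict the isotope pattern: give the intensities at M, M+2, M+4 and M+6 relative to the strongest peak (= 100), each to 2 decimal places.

Each Ir atom is independently Ir-191 (p = 0.3730) or Ir-193 (q = 0.6270); the cluster is the binomial expansion (p + q)^3.
P(M) = 0.3730^3 = 0.051895
P(M+2) = 3 × 0.3730^2 × 0.6270^1 = 0.261702
P(M+4) = 3 × 0.3730^1 × 0.6270^2 = 0.439911
P(M+6) = 0.6270^3 = 0.246492
The M+4 peak is largest (0.439911); scaling to 100 gives 11.80 : 59.49 : 100.00 : 56.03.

11.80 : 59.49 : 100.00 : 56.03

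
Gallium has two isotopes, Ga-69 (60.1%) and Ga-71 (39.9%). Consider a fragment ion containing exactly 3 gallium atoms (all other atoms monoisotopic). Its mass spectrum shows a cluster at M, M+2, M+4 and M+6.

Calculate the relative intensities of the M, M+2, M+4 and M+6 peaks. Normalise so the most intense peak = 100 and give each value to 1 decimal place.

50.2 : 100.0 : 66.4 : 14.7

Expanding (0.601 + 0.399)^3:
P(M) = 0.601^3 = 0.217082
P(M+2) = 3 × 0.601^2 × 0.399^1 = 0.432358
P(M+4) = 3 × 0.601^1 × 0.399^2 = 0.287039
P(M+6) = 0.399^3 = 0.063521
The M+2 peak is largest (0.432358); scaling to 100 gives 50.2 : 100.0 : 66.4 : 14.7.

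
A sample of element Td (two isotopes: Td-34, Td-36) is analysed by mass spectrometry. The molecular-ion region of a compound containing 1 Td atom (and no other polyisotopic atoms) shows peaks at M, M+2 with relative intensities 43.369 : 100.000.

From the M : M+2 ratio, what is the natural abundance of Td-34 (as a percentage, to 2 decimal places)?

30.25%

Let p = fractional abundance of Td-34. I(M+2)/I(M) = [C(1,1)·p^0·(1−p)] / p^1 = 1·(1−p)/p = 100.000/43.369 = 2.3058
(1−p)/p = 2.3058/1 = 2.3058  ⇒  p = 1/(1 + 2.3058) = 0.3025
Td-34: 30.25%, Td-36: 69.75%.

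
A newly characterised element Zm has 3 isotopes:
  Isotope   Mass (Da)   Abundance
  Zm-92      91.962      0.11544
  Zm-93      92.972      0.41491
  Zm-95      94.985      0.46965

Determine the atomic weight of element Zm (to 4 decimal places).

93.8008 Da

Average mass = Σ (abundance × isotope mass) = 0.11544 × 91.962 + 0.41491 × 92.972 + 0.46965 × 94.985
= 10.61609 + 38.57501 + 44.60971 = 93.80081 Da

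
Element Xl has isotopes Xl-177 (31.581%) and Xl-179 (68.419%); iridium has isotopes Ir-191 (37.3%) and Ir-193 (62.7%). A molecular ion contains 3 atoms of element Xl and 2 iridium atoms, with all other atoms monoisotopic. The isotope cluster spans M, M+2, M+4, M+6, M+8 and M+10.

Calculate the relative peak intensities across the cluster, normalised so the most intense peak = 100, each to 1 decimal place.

Element Xl pattern (n=3): 0.03149761 : 0.20471503 : 0.4435071 : 0.32028026
Iridium pattern (n=2): 0.139129 : 0.467742 : 0.393129
Convolve the two distributions (both contribute in 2-u steps):
  M: 0.03149761×0.139129 = 0.004382
  M+2: 0.03149761×0.467742 + 0.20471503×0.139129 = 0.043215
  M+4: 0.03149761×0.393129 + 0.20471503×0.467742 + 0.4435071×0.139129 = 0.169841
  M+6: 0.20471503×0.393129 + 0.4435071×0.467742 + 0.32028026×0.139129 = 0.332487
  M+8: 0.4435071×0.393129 + 0.32028026×0.467742 = 0.324164
  M+10: 0.32028026×0.393129 = 0.125911
Scale to base peak (0.332487) = 100: 1.3 : 13.0 : 51.1 : 100.0 : 97.5 : 37.9

1.3 : 13.0 : 51.1 : 100.0 : 97.5 : 37.9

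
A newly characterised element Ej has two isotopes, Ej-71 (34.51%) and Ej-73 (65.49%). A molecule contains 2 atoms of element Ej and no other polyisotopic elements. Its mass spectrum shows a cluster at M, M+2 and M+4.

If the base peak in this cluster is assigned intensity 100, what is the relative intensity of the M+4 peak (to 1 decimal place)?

Binomial terms of (0.3451 + 0.6549)^2: M 0.1191, M+2 0.4520, M+4 0.4289 → M+2 is the base peak.
P(M+2) = C(2,1) × 0.3451^1 × 0.6549^1 = 2 × 0.3451 × 0.6549 = 0.452012 (base)
P(M+4) = C(2,2) × 0.3451^0 × 0.6549^2 = 1 × 1.0000 × 0.42889401 = 0.428894
Relative intensity = 0.428894 / 0.452012 × 100 = 94.9

94.9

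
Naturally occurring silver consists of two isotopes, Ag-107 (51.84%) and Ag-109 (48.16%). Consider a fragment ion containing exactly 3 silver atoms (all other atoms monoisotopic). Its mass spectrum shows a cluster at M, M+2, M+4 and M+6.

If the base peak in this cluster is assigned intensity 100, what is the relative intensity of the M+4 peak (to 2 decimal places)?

(0.5184 + 0.4816)^3 gives M 0.1393, M+2 0.3883, M+4 0.3607, M+6 0.1117; the largest is M+2.
P(M+2) = C(3,1) × 0.5184^2 × 0.4816^1 = 3 × 0.26873856 × 0.4816 = 0.388273 (base)
P(M+4) = C(3,2) × 0.5184^1 × 0.4816^2 = 3 × 0.5184 × 0.23193856 = 0.360711
Relative intensity = 0.360711 / 0.388273 × 100 = 92.90

92.90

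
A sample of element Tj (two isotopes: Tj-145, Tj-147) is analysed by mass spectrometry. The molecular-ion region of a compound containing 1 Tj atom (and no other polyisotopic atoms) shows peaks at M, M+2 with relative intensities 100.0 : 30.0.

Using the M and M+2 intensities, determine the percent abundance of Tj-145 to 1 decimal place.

Write p for the Tj-145 fraction. I(M+2)/I(M) = [C(1,1)·p^0·(1−p)] / p^1 = 1·(1−p)/p = 30.0/100.0 = 0.3000
(1−p)/p = 0.3000/1 = 0.3000  ⇒  p = 1/(1 + 0.3000) = 0.7692
Tj-145: 76.9%, Tj-147: 23.1%.

76.9%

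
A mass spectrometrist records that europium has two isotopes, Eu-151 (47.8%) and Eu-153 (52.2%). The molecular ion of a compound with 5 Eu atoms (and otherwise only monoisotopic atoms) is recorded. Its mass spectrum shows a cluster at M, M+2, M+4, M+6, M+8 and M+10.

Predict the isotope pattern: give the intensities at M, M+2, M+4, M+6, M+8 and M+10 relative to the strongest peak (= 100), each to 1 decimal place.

Expanding (0.478 + 0.522)^5:
P(M) = 0.478^5 = 0.024954
P(M+2) = 5 × 0.478^4 × 0.522^1 = 0.136255
P(M+4) = 10 × 0.478^3 × 0.522^2 = 0.297594
P(M+6) = 10 × 0.478^2 × 0.522^3 = 0.324988
P(M+8) = 5 × 0.478^1 × 0.522^4 = 0.177452
P(M+10) = 0.522^5 = 0.038757
The M+6 peak is largest (0.324988); scaling to 100 gives 7.7 : 41.9 : 91.6 : 100.0 : 54.6 : 11.9.

7.7 : 41.9 : 91.6 : 100.0 : 54.6 : 11.9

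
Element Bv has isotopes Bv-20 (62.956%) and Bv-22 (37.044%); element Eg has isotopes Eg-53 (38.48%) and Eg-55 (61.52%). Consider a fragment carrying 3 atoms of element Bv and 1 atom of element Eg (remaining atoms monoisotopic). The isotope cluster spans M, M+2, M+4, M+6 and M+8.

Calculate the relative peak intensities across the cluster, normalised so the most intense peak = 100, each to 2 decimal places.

25.90 : 87.13 : 100.00 : 48.29 : 8.44

Element Bv pattern (n=3): 0.24952346 : 0.44046701 : 0.25917561 : 0.05083392
Element Eg pattern (n=1): 0.3848 : 0.6152
Convolve the two distributions (both contribute in 2-u steps):
  M: 0.24952346×0.3848 = 0.096017
  M+2: 0.24952346×0.6152 + 0.44046701×0.3848 = 0.322999
  M+4: 0.44046701×0.6152 + 0.25917561×0.3848 = 0.370706
  M+6: 0.25917561×0.6152 + 0.05083392×0.3848 = 0.179006
  M+8: 0.05083392×0.6152 = 0.031273
Scale to base peak (0.370706) = 100: 25.90 : 87.13 : 100.00 : 48.29 : 8.44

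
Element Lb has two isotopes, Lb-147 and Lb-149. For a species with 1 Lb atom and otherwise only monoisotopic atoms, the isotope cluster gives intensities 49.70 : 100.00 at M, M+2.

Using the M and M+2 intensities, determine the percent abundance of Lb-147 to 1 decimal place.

33.2%

If p is the fraction of Lb that is Lb-147, then I(M+2)/I(M) = [C(1,1)·p^0·(1−p)] / p^1 = 1·(1−p)/p = 100.00/49.70 = 2.0121
(1−p)/p = 2.0121/1 = 2.0121  ⇒  p = 1/(1 + 2.0121) = 0.3320
Lb-147: 33.2%, Lb-149: 66.8%.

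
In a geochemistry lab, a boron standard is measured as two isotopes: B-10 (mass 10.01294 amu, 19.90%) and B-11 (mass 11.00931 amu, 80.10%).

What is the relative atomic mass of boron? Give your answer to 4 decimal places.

Ar = Σ fᵢ·mᵢ = 0.1990 × 10.01294 + 0.8010 × 11.00931
= 1.992575 + 8.818457 = 10.811032 amu

10.8110 amu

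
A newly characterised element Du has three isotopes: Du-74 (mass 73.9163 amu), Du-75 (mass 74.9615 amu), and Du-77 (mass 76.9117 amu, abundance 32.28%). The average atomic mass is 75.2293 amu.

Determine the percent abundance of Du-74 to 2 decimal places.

Let x and y be the fractions of Du-74 and Du-75. Then x + y = 1 − 0.3228 = 0.6772 and 73.9163x + 74.9615y = 75.2293 − 0.3228×76.9117 = 50.40220324.
Substituting: 73.9163x + 74.9615(0.6772 − x) = 50.40220324
(73.9163 − 74.9615)x = -0.36172456  ⇒  x = 0.34608, y = 0.33112
Du-74: 34.61%, Du-75: 33.11%.

34.61%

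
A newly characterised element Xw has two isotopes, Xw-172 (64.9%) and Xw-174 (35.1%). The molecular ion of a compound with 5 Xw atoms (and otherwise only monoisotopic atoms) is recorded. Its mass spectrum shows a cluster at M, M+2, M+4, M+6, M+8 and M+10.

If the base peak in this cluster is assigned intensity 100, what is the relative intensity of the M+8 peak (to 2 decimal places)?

(0.649 + 0.351)^5 gives M 0.1151, M+2 0.3114, M+4 0.3368, M+6 0.1821, M+8 0.0493, M+10 0.0053; the largest is M+4.
P(M+4) = C(5,2) × 0.649^3 × 0.351^2 = 10 × 0.27335945 × 0.123201 = 0.336782 (base)
P(M+8) = C(5,4) × 0.649^1 × 0.351^4 = 5 × 0.6490 × 0.01517849 = 0.049254
Relative intensity = 0.049254 / 0.336782 × 100 = 14.62

14.62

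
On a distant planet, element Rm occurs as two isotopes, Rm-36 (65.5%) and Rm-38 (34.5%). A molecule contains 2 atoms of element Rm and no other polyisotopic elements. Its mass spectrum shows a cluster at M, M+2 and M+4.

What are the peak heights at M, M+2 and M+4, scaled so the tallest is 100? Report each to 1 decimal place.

Each Rm atom is independently Rm-36 (p = 0.655) or Rm-38 (q = 0.345); the cluster is the binomial expansion (p + q)^2.
P(M) = 0.655^2 = 0.429025
P(M+2) = 2 × 0.655^1 × 0.345^1 = 0.451950
P(M+4) = 0.345^2 = 0.119025
The M+2 peak is largest (0.451950); scaling to 100 gives 94.9 : 100.0 : 26.3.

94.9 : 100.0 : 26.3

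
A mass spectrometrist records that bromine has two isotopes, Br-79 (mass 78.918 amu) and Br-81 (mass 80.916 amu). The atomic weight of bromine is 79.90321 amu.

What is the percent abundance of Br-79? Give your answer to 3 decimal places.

50.690%

Writing the weighted mean with unknown fraction x of Br-79:
78.918·x + 80.916·(1 − x) = 79.90321
(78.918 − 80.916)·x = 79.90321 − 80.916
x = -1.01279 / -1.998 = 0.50690 → 50.690% Br-79, 49.310% Br-81.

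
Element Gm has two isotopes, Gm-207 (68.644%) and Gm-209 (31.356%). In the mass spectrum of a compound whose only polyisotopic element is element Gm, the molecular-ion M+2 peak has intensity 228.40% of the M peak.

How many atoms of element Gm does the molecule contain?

5

For n independent Gm atoms, I(M+2)/I(M) = n · (abundance Gm-209) / (abundance Gm-207) = n · 0.31356/0.68644.
n = 2.2840 × 0.68644/0.31356 = 5.00 ≈ 5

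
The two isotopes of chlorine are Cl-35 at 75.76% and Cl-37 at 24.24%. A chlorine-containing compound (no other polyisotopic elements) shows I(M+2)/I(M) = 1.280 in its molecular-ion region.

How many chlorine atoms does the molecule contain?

4

For n independent Cl atoms, I(M+2)/I(M) = n · (abundance Cl-37) / (abundance Cl-35) = n · 0.2424/0.7576.
n = 1.280 × 0.7576/0.2424 = 4.00 ≈ 4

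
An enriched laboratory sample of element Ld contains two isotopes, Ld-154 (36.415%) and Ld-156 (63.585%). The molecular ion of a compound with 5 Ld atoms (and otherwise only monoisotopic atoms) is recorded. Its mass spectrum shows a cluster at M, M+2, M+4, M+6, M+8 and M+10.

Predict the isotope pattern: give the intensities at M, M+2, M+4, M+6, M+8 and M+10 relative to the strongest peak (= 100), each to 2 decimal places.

1.88 : 16.40 : 57.27 : 100.00 : 87.31 : 30.49

The 5 Ld atoms are independent, so intensities follow the terms of (0.36415 + 0.63585)^5.
P(M) = 0.36415^5 = 0.006403
P(M+2) = 5 × 0.36415^4 × 0.63585^1 = 0.055904
P(M+4) = 10 × 0.36415^3 × 0.63585^2 = 0.195232
P(M+6) = 10 × 0.36415^2 × 0.63585^3 = 0.340898
P(M+8) = 5 × 0.36415^1 × 0.63585^4 = 0.297625
P(M+10) = 0.63585^5 = 0.103938
The M+6 peak is largest (0.340898); scaling to 100 gives 1.88 : 16.40 : 57.27 : 100.00 : 87.31 : 30.49.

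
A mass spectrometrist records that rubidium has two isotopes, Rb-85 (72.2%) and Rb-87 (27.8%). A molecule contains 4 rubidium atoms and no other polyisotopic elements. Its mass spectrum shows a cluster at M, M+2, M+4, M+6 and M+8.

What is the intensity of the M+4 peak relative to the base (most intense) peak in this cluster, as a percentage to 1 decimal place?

Term probabilities: M 0.2717, M+2 0.4185, M+4 0.2417, M+6 0.0620, M+8 0.0060. Base peak = M+2.
P(M+2) = C(4,1) × 0.722^3 × 0.278^1 = 4 × 0.37636705 × 0.2780 = 0.418520 (base)
P(M+4) = C(4,2) × 0.722^2 × 0.278^2 = 6 × 0.521284 × 0.077284 = 0.241721
Relative intensity = 0.241721 / 0.418520 × 100 = 57.8

57.8%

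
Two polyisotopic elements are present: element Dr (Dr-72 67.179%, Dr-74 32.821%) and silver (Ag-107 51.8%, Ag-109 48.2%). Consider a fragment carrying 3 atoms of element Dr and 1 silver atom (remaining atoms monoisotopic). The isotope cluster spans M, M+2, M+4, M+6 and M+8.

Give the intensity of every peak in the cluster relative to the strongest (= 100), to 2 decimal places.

Element Dr pattern (n=3): 0.30318004 : 0.4443653 : 0.21709929 : 0.03535537
Silver pattern (n=1): 0.5180 : 0.4820
Convolve the two distributions (both contribute in 2-u steps):
  M: 0.30318004×0.5180 = 0.157047
  M+2: 0.30318004×0.4820 + 0.4443653×0.5180 = 0.376314
  M+4: 0.4443653×0.4820 + 0.21709929×0.5180 = 0.326642
  M+6: 0.21709929×0.4820 + 0.03535537×0.5180 = 0.122956
  M+8: 0.03535537×0.4820 = 0.017041
Scale to base peak (0.376314) = 100: 41.73 : 100.00 : 86.80 : 32.67 : 4.53

41.73 : 100.00 : 86.80 : 32.67 : 4.53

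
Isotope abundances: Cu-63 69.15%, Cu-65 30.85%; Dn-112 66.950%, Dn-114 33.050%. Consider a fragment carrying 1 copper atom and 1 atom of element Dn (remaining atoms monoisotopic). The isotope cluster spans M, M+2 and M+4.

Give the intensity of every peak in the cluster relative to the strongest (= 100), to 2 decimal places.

100.00 : 93.98 : 22.02

Copper pattern (n=1): 0.6915 : 0.3085
Element Dn pattern (n=1): 0.6695 : 0.3305
Convolve the two distributions (both contribute in 2-u steps):
  M: 0.6915×0.6695 = 0.462959
  M+2: 0.6915×0.3305 + 0.3085×0.6695 = 0.435082
  M+4: 0.3085×0.3305 = 0.101959
Scale to base peak (0.462959) = 100: 100.00 : 93.98 : 22.02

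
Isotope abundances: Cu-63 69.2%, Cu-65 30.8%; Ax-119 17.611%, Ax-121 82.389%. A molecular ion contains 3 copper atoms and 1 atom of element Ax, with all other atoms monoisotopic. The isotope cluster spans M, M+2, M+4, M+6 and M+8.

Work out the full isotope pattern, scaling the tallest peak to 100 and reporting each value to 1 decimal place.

14.6 : 87.9 : 100.0 : 41.9 : 6.0

Copper pattern (n=3): 0.33137389 : 0.44247034 : 0.19693766 : 0.02921811
Element Ax pattern (n=1): 0.17611 : 0.82389
Convolve the two distributions (both contribute in 2-u steps):
  M: 0.33137389×0.17611 = 0.058358
  M+2: 0.33137389×0.82389 + 0.44247034×0.17611 = 0.350939
  M+4: 0.44247034×0.82389 + 0.19693766×0.17611 = 0.399230
  M+6: 0.19693766×0.82389 + 0.02921811×0.17611 = 0.167401
  M+8: 0.02921811×0.82389 = 0.024073
Scale to base peak (0.399230) = 100: 14.6 : 87.9 : 100.0 : 41.9 : 6.0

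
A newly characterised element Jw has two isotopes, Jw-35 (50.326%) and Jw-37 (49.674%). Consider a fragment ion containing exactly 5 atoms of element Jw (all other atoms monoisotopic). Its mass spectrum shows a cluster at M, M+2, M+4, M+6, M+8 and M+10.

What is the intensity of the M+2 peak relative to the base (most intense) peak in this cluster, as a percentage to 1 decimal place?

Term probabilities: M 0.0323, M+2 0.1593, M+4 0.3145, M+6 0.3104, M+8 0.1532, M+10 0.0302. Base peak = M+4.
P(M+4) = C(5,2) × 0.50326^3 × 0.49674^2 = 10 × 0.12746098 × 0.24675063 = 0.314511 (base)
P(M+2) = C(5,1) × 0.50326^4 × 0.49674^1 = 5 × 0.06414601 × 0.49674 = 0.159319
Relative intensity = 0.159319 / 0.314511 × 100 = 50.7

50.7%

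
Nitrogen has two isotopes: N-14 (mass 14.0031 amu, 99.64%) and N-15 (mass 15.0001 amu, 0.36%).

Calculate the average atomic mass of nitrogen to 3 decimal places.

14.007 amu

Weight each isotope mass by its fractional abundance: 0.9964 × 14.0031 + 0.0036 × 15.0001
= 13.95269 + 0.05400 = 14.00669 amu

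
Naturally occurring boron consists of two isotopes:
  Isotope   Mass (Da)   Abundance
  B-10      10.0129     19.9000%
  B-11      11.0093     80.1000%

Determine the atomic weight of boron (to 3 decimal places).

The abundance-weighted mean is 0.199000 × 10.0129 + 0.801000 × 11.0093
= 1.99257 + 8.81845 = 10.81102 Da

10.811 Da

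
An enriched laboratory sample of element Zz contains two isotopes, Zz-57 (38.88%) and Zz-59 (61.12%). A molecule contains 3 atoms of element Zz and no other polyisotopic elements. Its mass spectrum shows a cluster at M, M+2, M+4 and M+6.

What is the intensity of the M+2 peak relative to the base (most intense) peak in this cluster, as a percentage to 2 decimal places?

Term probabilities: M 0.0588, M+2 0.2772, M+4 0.4357, M+6 0.2283. Base peak = M+4.
P(M+4) = C(3,2) × 0.3888^1 × 0.6112^2 = 3 × 0.3888 × 0.37356544 = 0.435727 (base)
P(M+2) = C(3,1) × 0.3888^2 × 0.6112^1 = 3 × 0.15116544 × 0.6112 = 0.277177
Relative intensity = 0.277177 / 0.435727 × 100 = 63.61

63.61%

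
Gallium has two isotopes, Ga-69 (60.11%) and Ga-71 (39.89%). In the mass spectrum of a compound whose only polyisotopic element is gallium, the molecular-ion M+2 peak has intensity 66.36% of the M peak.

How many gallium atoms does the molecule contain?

The M+2/M ratio from n Ga atoms is n · q/p = n · 0.3989/0.6011.
n = 0.6636 × 0.6011/0.3989 = 1.00 ≈ 1

1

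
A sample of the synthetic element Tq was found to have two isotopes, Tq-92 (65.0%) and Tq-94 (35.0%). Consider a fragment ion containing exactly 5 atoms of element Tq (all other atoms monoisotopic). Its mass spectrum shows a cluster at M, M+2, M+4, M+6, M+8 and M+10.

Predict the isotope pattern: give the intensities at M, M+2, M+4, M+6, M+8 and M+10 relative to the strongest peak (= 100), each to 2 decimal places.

34.49 : 92.86 : 100.00 : 53.85 : 14.50 : 1.56

Each Tq atom is independently Tq-92 (p = 0.650) or Tq-94 (q = 0.350); the cluster is the binomial expansion (p + q)^5.
P(M) = 0.650^5 = 0.116029
P(M+2) = 5 × 0.650^4 × 0.350^1 = 0.312386
P(M+4) = 10 × 0.650^3 × 0.350^2 = 0.336416
P(M+6) = 10 × 0.650^2 × 0.350^3 = 0.181147
P(M+8) = 5 × 0.650^1 × 0.350^4 = 0.048770
P(M+10) = 0.350^5 = 0.005252
The M+4 peak is largest (0.336416); scaling to 100 gives 34.49 : 92.86 : 100.00 : 53.85 : 14.50 : 1.56.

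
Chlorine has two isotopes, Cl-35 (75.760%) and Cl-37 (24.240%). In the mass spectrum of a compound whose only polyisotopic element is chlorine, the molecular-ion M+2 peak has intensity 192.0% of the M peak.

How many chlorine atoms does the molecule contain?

6

With n Cl atoms, P(M+2)/P(M) = C(n,1)·p^(n−1)q / p^n = n·q/p = n · 0.24240/0.75760.
n = 1.920 × 0.75760/0.24240 = 6.00 ≈ 6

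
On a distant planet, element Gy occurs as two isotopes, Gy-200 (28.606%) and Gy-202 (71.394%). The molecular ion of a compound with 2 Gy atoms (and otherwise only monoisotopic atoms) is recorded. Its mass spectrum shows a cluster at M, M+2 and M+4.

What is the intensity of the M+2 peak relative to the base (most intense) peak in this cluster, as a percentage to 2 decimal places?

(0.28606 + 0.71394)^2 gives M 0.0818, M+2 0.4085, M+4 0.5097; the largest is M+4.
P(M+4) = C(2,2) × 0.28606^0 × 0.71394^2 = 1 × 1.0000 × 0.50971032 = 0.509710 (base)
P(M+2) = C(2,1) × 0.28606^1 × 0.71394^1 = 2 × 0.28606 × 0.71394 = 0.408459
Relative intensity = 0.408459 / 0.509710 × 100 = 80.14

80.14%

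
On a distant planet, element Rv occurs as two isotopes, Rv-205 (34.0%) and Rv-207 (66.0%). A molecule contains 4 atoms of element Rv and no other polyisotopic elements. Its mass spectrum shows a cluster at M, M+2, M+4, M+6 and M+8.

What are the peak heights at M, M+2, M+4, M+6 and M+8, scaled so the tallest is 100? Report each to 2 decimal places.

The 4 Rv atoms are independent, so intensities follow the terms of (0.340 + 0.660)^4.
P(M) = 0.340^4 = 0.013363
P(M+2) = 4 × 0.340^3 × 0.660^1 = 0.103763
P(M+4) = 6 × 0.340^2 × 0.660^2 = 0.302132
P(M+6) = 4 × 0.340^1 × 0.660^3 = 0.390995
P(M+8) = 0.660^4 = 0.189747
The M+6 peak is largest (0.390995); scaling to 100 gives 3.42 : 26.54 : 77.27 : 100.00 : 48.53.

3.42 : 26.54 : 77.27 : 100.00 : 48.53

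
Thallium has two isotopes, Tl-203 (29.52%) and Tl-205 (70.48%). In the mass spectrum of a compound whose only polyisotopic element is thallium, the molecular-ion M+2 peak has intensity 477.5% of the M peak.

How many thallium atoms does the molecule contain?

2

For n independent Tl atoms, I(M+2)/I(M) = n · (abundance Tl-205) / (abundance Tl-203) = n · 0.7048/0.2952.
n = 4.775 × 0.2952/0.7048 = 2.00 ≈ 2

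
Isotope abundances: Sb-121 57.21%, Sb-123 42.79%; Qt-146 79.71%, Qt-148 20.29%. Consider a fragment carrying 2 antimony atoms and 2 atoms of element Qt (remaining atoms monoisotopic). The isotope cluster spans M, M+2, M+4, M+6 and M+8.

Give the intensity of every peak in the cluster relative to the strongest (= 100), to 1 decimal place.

Antimony pattern (n=2): 0.32729841 : 0.48960318 : 0.18309841
Element Qt pattern (n=2): 0.63536841 : 0.32346318 : 0.04116841
Convolve the two distributions (both contribute in 2-u steps):
  M: 0.32729841×0.63536841 = 0.207955
  M+2: 0.32729841×0.32346318 + 0.48960318×0.63536841 = 0.416947
  M+4: 0.32729841×0.04116841 + 0.48960318×0.32346318 + 0.18309841×0.63536841 = 0.288178
  M+6: 0.48960318×0.04116841 + 0.18309841×0.32346318 = 0.079382
  M+8: 0.18309841×0.04116841 = 0.007538
Scale to base peak (0.416947) = 100: 49.9 : 100.0 : 69.1 : 19.0 : 1.8

49.9 : 100.0 : 69.1 : 19.0 : 1.8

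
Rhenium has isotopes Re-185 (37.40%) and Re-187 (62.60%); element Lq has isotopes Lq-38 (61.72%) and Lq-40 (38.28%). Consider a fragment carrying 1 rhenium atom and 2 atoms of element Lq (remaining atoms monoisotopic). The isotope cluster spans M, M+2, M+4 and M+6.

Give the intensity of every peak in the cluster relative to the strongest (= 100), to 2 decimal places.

34.31 : 100.00 : 84.44 : 22.09

Rhenium pattern (n=1): 0.3740 : 0.6260
Element Lq pattern (n=2): 0.38093584 : 0.47252832 : 0.14653584
Convolve the two distributions (both contribute in 2-u steps):
  M: 0.3740×0.38093584 = 0.142470
  M+2: 0.3740×0.47252832 + 0.6260×0.38093584 = 0.415191
  M+4: 0.3740×0.14653584 + 0.6260×0.47252832 = 0.350607
  M+6: 0.6260×0.14653584 = 0.091731
Scale to base peak (0.415191) = 100: 34.31 : 100.00 : 84.44 : 22.09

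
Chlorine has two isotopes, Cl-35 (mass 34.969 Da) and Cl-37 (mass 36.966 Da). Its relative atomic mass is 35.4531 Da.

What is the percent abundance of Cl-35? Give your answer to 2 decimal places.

Writing the weighted mean with unknown fraction x of Cl-35:
34.969·x + 36.966·(1 − x) = 35.4531
(34.969 − 36.966)·x = 35.4531 − 36.966
x = -1.5129 / -1.997 = 0.75759 → 75.76% Cl-35, 24.24% Cl-37.

75.76%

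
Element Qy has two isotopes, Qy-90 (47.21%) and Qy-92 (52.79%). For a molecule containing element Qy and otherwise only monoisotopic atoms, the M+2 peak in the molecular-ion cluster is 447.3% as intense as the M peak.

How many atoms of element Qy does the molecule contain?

The M+2/M ratio from n Qy atoms is n · q/p = n · 0.5279/0.4721.
n = 4.473 × 0.4721/0.5279 = 4.00 ≈ 4

4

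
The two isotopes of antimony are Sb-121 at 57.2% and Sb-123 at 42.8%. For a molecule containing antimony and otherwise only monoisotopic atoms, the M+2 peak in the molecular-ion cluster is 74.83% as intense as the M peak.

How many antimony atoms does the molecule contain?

1

The M+2/M ratio from n Sb atoms is n · q/p = n · 0.428/0.572.
n = 0.7483 × 0.572/0.428 = 1.00 ≈ 1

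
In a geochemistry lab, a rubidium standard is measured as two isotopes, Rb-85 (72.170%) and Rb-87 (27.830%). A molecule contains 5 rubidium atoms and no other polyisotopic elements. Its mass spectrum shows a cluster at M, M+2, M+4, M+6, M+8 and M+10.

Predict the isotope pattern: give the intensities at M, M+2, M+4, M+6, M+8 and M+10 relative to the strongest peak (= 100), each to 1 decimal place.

51.9 : 100.0 : 77.1 : 29.7 : 5.7 : 0.4

Each Rb atom is independently Rb-85 (p = 0.72170) or Rb-87 (q = 0.27830); the cluster is the binomial expansion (p + q)^5.
P(M) = 0.72170^5 = 0.195787
P(M+2) = 5 × 0.72170^4 × 0.27830^1 = 0.377494
P(M+4) = 10 × 0.72170^3 × 0.27830^2 = 0.291136
P(M+6) = 10 × 0.72170^2 × 0.27830^3 = 0.112267
P(M+8) = 5 × 0.72170^1 × 0.27830^4 = 0.021646
P(M+10) = 0.27830^5 = 0.001669
The M+2 peak is largest (0.377494); scaling to 100 gives 51.9 : 100.0 : 77.1 : 29.7 : 5.7 : 0.4.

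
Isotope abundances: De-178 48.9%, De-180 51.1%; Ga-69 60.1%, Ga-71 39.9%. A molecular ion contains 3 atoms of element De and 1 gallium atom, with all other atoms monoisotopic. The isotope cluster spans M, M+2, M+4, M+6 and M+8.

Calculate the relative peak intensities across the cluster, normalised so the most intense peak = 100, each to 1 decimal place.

Element De pattern (n=3): 0.11693017 : 0.36657249 : 0.38306451 : 0.13343283
Gallium pattern (n=1): 0.6010 : 0.3990
Convolve the two distributions (both contribute in 2-u steps):
  M: 0.11693017×0.6010 = 0.070275
  M+2: 0.11693017×0.3990 + 0.36657249×0.6010 = 0.266965
  M+4: 0.36657249×0.3990 + 0.38306451×0.6010 = 0.376484
  M+6: 0.38306451×0.3990 + 0.13343283×0.6010 = 0.233036
  M+8: 0.13343283×0.3990 = 0.053240
Scale to base peak (0.376484) = 100: 18.7 : 70.9 : 100.0 : 61.9 : 14.1

18.7 : 70.9 : 100.0 : 61.9 : 14.1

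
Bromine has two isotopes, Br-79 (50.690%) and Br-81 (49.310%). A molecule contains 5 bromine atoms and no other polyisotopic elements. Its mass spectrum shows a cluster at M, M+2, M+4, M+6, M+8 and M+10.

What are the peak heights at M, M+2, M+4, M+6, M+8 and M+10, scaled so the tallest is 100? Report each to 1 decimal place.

10.6 : 51.4 : 100.0 : 97.3 : 47.3 : 9.2

Each Br atom is independently Br-79 (p = 0.50690) or Br-81 (q = 0.49310); the cluster is the binomial expansion (p + q)^5.
P(M) = 0.50690^5 = 0.033467
P(M+2) = 5 × 0.50690^4 × 0.49310^1 = 0.162777
P(M+4) = 10 × 0.50690^3 × 0.49310^2 = 0.316692
P(M+6) = 10 × 0.50690^2 × 0.49310^3 = 0.308070
P(M+8) = 5 × 0.50690^1 × 0.49310^4 = 0.149842
P(M+10) = 0.49310^5 = 0.029152
The M+4 peak is largest (0.316692); scaling to 100 gives 10.6 : 51.4 : 100.0 : 97.3 : 47.3 : 9.2.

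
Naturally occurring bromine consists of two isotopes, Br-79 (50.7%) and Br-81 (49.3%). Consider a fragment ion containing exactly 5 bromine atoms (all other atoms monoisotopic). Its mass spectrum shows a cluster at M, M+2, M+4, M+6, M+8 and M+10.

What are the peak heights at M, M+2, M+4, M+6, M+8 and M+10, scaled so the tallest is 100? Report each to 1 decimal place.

Each Br atom is independently Br-79 (p = 0.507) or Br-81 (q = 0.493); the cluster is the binomial expansion (p + q)^5.
P(M) = 0.507^5 = 0.033500
P(M+2) = 5 × 0.507^4 × 0.493^1 = 0.162873
P(M+4) = 10 × 0.507^3 × 0.493^2 = 0.316751
P(M+6) = 10 × 0.507^2 × 0.493^3 = 0.308004
P(M+8) = 5 × 0.507^1 × 0.493^4 = 0.149750
P(M+10) = 0.493^5 = 0.029123
The M+4 peak is largest (0.316751); scaling to 100 gives 10.6 : 51.4 : 100.0 : 97.2 : 47.3 : 9.2.

10.6 : 51.4 : 100.0 : 97.2 : 47.3 : 9.2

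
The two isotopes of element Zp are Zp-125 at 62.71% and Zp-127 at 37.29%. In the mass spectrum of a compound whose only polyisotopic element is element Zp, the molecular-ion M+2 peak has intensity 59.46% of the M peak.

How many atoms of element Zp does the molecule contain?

1

The M+2/M ratio from n Zp atoms is n · q/p = n · 0.3729/0.6271.
n = 0.5946 × 0.6271/0.3729 = 1.00 ≈ 1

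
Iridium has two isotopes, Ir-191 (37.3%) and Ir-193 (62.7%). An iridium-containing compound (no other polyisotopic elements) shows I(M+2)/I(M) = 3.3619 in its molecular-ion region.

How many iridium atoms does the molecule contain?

The M+2/M ratio from n Ir atoms is n · q/p = n · 0.627/0.373.
n = 3.3619 × 0.373/0.627 = 2.00 ≈ 2

2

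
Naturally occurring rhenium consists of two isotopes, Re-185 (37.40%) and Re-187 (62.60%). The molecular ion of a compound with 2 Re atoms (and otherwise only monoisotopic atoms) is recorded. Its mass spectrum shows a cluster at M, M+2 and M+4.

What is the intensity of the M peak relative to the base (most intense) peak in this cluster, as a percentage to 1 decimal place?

29.9%

Binomial terms of (0.3740 + 0.6260)^2: M 0.1399, M+2 0.4682, M+4 0.3919 → M+2 is the base peak.
P(M+2) = C(2,1) × 0.3740^1 × 0.6260^1 = 2 × 0.3740 × 0.6260 = 0.468248 (base)
P(M) = C(2,0) × 0.3740^2 × 0.6260^0 = 1 × 0.139876 × 1.0000 = 0.139876
Relative intensity = 0.139876 / 0.468248 × 100 = 29.9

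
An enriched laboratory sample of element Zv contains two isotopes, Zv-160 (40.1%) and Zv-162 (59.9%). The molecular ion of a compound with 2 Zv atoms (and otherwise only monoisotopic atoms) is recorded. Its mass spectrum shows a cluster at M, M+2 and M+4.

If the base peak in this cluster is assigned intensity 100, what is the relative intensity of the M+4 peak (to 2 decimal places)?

74.69

Binomial terms of (0.401 + 0.599)^2: M 0.1608, M+2 0.4804, M+4 0.3588 → M+2 is the base peak.
P(M+2) = C(2,1) × 0.401^1 × 0.599^1 = 2 × 0.4010 × 0.5990 = 0.480398 (base)
P(M+4) = C(2,2) × 0.401^0 × 0.599^2 = 1 × 1.0000 × 0.358801 = 0.358801
Relative intensity = 0.358801 / 0.480398 × 100 = 74.69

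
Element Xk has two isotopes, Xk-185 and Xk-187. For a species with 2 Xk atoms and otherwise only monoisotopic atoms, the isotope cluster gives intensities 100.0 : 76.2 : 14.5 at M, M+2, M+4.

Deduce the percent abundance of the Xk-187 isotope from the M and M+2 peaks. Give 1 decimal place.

27.6%

Let p = fractional abundance of Xk-185. I(M+2)/I(M) = [C(2,1)·p^1·(1−p)] / p^2 = 2·(1−p)/p = 76.2/100.0 = 0.7620
(1−p)/p = 0.7620/2 = 0.3810  ⇒  p = 1/(1 + 0.3810) = 0.7241
Xk-185: 72.4%, Xk-187: 27.6%.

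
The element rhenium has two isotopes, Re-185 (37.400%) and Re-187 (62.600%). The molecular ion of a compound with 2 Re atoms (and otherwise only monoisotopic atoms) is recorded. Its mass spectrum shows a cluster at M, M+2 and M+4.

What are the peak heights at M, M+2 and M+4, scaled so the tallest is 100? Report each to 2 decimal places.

Each Re atom is independently Re-185 (p = 0.37400) or Re-187 (q = 0.62600); the cluster is the binomial expansion (p + q)^2.
P(M) = 0.37400^2 = 0.139876
P(M+2) = 2 × 0.37400^1 × 0.62600^1 = 0.468248
P(M+4) = 0.62600^2 = 0.391876
The M+2 peak is largest (0.468248); scaling to 100 gives 29.87 : 100.00 : 83.69.

29.87 : 100.00 : 83.69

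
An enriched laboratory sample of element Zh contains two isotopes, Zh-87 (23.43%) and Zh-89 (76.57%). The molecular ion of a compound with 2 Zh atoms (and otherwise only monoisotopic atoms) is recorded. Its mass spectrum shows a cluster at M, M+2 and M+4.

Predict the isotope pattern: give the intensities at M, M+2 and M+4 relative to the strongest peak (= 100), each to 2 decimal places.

9.36 : 61.20 : 100.00

Expanding (0.2343 + 0.7657)^2:
P(M) = 0.2343^2 = 0.054896
P(M+2) = 2 × 0.2343^1 × 0.7657^1 = 0.358807
P(M+4) = 0.7657^2 = 0.586296
The M+4 peak is largest (0.586296); scaling to 100 gives 9.36 : 61.20 : 100.00.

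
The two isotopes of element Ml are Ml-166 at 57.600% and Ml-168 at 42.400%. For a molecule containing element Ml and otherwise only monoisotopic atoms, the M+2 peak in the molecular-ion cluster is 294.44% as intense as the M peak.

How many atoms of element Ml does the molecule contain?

4

With n Ml atoms, P(M+2)/P(M) = C(n,1)·p^(n−1)q / p^n = n·q/p = n · 0.42400/0.57600.
n = 2.9444 × 0.57600/0.42400 = 4.00 ≈ 4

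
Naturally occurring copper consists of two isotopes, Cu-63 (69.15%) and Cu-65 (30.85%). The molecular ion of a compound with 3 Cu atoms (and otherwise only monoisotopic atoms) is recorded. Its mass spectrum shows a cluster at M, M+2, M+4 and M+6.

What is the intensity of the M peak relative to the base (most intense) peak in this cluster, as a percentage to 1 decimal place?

74.7%

(0.6915 + 0.3085)^3 gives M 0.3307, M+2 0.4425, M+4 0.1974, M+6 0.0294; the largest is M+2.
P(M+2) = C(3,1) × 0.6915^2 × 0.3085^1 = 3 × 0.47817225 × 0.3085 = 0.442548 (base)
P(M) = C(3,0) × 0.6915^3 × 0.3085^0 = 1 × 0.33065611 × 1.0000 = 0.330656
Relative intensity = 0.330656 / 0.442548 × 100 = 74.7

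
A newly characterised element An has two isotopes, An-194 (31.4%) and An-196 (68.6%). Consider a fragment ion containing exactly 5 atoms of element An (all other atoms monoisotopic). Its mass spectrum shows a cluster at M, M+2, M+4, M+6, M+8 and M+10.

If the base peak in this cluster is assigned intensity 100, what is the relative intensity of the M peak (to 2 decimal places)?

0.88

Term probabilities: M 0.0031, M+2 0.0333, M+4 0.1457, M+6 0.3183, M+8 0.3477, M+10 0.1519. Base peak = M+8.
P(M+8) = C(5,4) × 0.314^1 × 0.686^4 = 5 × 0.3140 × 0.2214606 = 0.347693 (base)
P(M) = C(5,0) × 0.314^5 × 0.686^0 = 1 × 0.00305245 × 1.0000 = 0.003052
Relative intensity = 0.003052 / 0.347693 × 100 = 0.88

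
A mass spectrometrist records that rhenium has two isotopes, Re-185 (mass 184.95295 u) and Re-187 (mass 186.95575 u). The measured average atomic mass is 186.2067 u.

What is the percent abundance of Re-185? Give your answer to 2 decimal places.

With x = fraction of Re-185 (so Re-187 is 1 − x):
184.95295·x + 186.95575·(1 − x) = 186.2067
(184.95295 − 186.95575)·x = 186.2067 − 186.95575
x = -0.74905 / -2.00280 = 0.37400 → 37.40% Re-185, 62.60% Re-187.

37.40%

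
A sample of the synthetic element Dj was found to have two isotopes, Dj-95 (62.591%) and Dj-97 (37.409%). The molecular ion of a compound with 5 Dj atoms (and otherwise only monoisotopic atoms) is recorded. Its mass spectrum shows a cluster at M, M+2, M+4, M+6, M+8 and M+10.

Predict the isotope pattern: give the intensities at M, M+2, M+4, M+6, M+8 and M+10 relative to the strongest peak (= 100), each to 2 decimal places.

27.99 : 83.66 : 100.00 : 59.77 : 17.86 : 2.13

Each Dj atom is independently Dj-95 (p = 0.62591) or Dj-97 (q = 0.37409); the cluster is the binomial expansion (p + q)^5.
P(M) = 0.62591^5 = 0.096064
P(M+2) = 5 × 0.62591^4 × 0.37409^1 = 0.287074
P(M+4) = 10 × 0.62591^3 × 0.37409^2 = 0.343153
P(M+6) = 10 × 0.62591^2 × 0.37409^3 = 0.205094
P(M+8) = 5 × 0.62591^1 × 0.37409^4 = 0.061290
P(M+10) = 0.37409^5 = 0.007326
The M+4 peak is largest (0.343153); scaling to 100 gives 27.99 : 83.66 : 100.00 : 59.77 : 17.86 : 2.13.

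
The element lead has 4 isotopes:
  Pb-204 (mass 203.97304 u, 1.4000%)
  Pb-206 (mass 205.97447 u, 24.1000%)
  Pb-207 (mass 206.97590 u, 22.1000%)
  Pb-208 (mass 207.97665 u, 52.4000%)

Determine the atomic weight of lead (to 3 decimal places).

207.217 u

The abundance-weighted mean is 0.014000 × 203.97304 + 0.241000 × 205.97447 + 0.221000 × 206.97590 + 0.524000 × 207.97665
= 2.855623 + 49.639847 + 45.741674 + 108.979765 = 207.216909 u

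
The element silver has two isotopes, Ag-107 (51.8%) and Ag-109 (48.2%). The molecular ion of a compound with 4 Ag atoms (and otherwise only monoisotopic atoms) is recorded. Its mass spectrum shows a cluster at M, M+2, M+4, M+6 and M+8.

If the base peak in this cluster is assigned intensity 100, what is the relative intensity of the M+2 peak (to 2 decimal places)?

Binomial terms of (0.518 + 0.482)^4: M 0.0720, M+2 0.2680, M+4 0.3740, M+6 0.2320, M+8 0.0540 → M+4 is the base peak.
P(M+4) = C(4,2) × 0.518^2 × 0.482^2 = 6 × 0.268324 × 0.232324 = 0.374029 (base)
P(M+2) = C(4,1) × 0.518^3 × 0.482^1 = 4 × 0.13899183 × 0.4820 = 0.267976
Relative intensity = 0.267976 / 0.374029 × 100 = 71.65

71.65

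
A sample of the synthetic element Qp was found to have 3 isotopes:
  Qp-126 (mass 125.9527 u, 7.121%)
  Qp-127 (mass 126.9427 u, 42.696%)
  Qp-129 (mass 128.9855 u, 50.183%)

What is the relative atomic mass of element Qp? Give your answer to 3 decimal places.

127.897 u

Weight each isotope mass by its fractional abundance: 0.07121 × 125.9527 + 0.42696 × 126.9427 + 0.50183 × 128.9855
= 8.96909 + 54.19946 + 64.72879 = 127.89734 u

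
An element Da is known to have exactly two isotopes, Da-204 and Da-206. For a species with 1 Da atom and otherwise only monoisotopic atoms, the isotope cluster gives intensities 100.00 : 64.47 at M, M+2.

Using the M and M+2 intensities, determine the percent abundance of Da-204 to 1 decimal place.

If p is the fraction of Da that is Da-204, then I(M+2)/I(M) = [C(1,1)·p^0·(1−p)] / p^1 = 1·(1−p)/p = 64.47/100.00 = 0.6447
(1−p)/p = 0.6447/1 = 0.6447  ⇒  p = 1/(1 + 0.6447) = 0.6080
Da-204: 60.8%, Da-206: 39.2%.

60.8%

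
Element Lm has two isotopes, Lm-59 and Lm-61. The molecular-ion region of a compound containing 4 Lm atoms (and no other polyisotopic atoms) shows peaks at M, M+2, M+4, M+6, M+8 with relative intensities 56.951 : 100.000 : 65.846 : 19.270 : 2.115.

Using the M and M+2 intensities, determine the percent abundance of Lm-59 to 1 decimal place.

Write p for the Lm-59 fraction. I(M+2)/I(M) = [C(4,1)·p^3·(1−p)] / p^4 = 4·(1−p)/p = 100.000/56.951 = 1.7559
(1−p)/p = 1.7559/4 = 0.4390  ⇒  p = 1/(1 + 0.4390) = 0.6949
Lm-59: 69.5%, Lm-61: 30.5%.

69.5%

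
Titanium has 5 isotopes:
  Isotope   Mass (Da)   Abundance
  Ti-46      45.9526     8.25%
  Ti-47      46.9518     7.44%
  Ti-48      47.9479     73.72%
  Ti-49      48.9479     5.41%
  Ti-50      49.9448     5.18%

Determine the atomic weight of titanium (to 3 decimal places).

47.867 Da

Weight each isotope mass by its fractional abundance: 0.0825 × 45.9526 + 0.0744 × 46.9518 + 0.7372 × 47.9479 + 0.0541 × 48.9479 + 0.0518 × 49.9448
= 3.79109 + 3.49321 + 35.34719 + 2.64808 + 2.58714 = 47.86671 Da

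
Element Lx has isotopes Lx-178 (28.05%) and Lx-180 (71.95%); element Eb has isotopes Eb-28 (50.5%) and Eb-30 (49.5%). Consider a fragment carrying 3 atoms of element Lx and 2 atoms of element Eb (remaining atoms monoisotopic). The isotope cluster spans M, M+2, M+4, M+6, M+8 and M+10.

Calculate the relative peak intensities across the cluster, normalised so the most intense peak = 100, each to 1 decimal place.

1.6 : 15.3 : 56.8 : 100.0 : 82.7 : 25.8

Element Lx pattern (n=3): 0.02206981 : 0.16983132 : 0.43562793 : 0.37247094
Element Eb pattern (n=2): 0.255025 : 0.49995 : 0.245025
Convolve the two distributions (both contribute in 2-u steps):
  M: 0.02206981×0.255025 = 0.005628
  M+2: 0.02206981×0.49995 + 0.16983132×0.255025 = 0.054345
  M+4: 0.02206981×0.245025 + 0.16983132×0.49995 + 0.43562793×0.255025 = 0.201411
  M+6: 0.16983132×0.245025 + 0.43562793×0.49995 + 0.37247094×0.255025 = 0.354395
  M+8: 0.43562793×0.245025 + 0.37247094×0.49995 = 0.292957
  M+10: 0.37247094×0.245025 = 0.091265
Scale to base peak (0.354395) = 100: 1.6 : 15.3 : 56.8 : 100.0 : 82.7 : 25.8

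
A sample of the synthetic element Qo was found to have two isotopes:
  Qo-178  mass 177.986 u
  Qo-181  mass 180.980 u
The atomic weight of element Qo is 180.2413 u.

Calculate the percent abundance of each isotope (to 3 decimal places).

Qo-178: 24.673%, Qo-181: 75.327%

Let x be the fractional abundance of Qo-178; then Qo-181 has abundance 1 − x.
177.986·x + 180.980·(1 − x) = 180.2413
(177.986 − 180.980)·x = 180.2413 − 180.980
x = -0.7387 / -2.994 = 0.24673 → 24.673% Qo-178, 75.327% Qo-181.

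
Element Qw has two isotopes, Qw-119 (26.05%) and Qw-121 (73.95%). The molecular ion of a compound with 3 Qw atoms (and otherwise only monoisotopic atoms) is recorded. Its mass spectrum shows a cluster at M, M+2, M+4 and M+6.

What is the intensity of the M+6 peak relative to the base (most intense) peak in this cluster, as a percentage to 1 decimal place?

94.6%

Binomial terms of (0.2605 + 0.7395)^3: M 0.0177, M+2 0.1505, M+4 0.4274, M+6 0.4044 → M+4 is the base peak.
P(M+4) = C(3,2) × 0.2605^1 × 0.7395^2 = 3 × 0.2605 × 0.54686025 = 0.427371 (base)
P(M+6) = C(3,3) × 0.2605^0 × 0.7395^3 = 1 × 1.0000 × 0.40440315 = 0.404403
Relative intensity = 0.404403 / 0.427371 × 100 = 94.6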